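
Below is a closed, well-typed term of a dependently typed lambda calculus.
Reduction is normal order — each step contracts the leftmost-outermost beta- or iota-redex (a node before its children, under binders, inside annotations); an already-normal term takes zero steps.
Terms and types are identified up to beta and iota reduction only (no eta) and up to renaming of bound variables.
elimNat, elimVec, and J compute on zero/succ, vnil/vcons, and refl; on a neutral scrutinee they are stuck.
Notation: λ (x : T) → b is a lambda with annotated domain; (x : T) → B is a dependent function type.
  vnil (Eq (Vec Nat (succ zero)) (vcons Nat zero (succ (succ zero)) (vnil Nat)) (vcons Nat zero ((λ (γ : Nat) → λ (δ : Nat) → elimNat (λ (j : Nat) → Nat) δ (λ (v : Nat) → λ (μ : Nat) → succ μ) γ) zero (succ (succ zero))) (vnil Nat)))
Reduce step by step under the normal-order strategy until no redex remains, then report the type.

normal-order reduction sequence:
  vnil (Eq (Vec Nat (succ zero)) (vcons Nat zero (succ (succ zero)) (vnil Nat)) (vcons Nat zero ((λ (γ : Nat) → λ (δ : Nat) → elimNat (λ (j : Nat) → Nat) δ (λ (v : Nat) → λ (μ : Nat) → succ μ) γ) zero (succ (succ zero))) (vnil Nat)))
  ~> vnil (Eq (Vec Nat (succ zero)) (vcons Nat zero (succ (succ zero)) (vnil Nat)) (vcons Nat zero ((λ (γ : Nat) → elimNat (λ (δ : Nat) → Nat) γ (λ (j : Nat) → λ (v : Nat) → succ v) zero) (succ (succ zero))) (vnil Nat)))
  ~> vnil (Eq (Vec Nat (succ zero)) (vcons Nat zero (succ (succ zero)) (vnil Nat)) (vcons Nat zero (elimNat (λ (γ : Nat) → Nat) (succ (succ zero)) (λ (δ : Nat) → λ (j : Nat) → succ j) zero) (vnil Nat)))
  ~> vnil (Eq (Vec Nat (succ zero)) (vcons Nat zero (succ (succ zero)) (vnil Nat)) (vcons Nat zero (succ (succ zero)) (vnil Nat)))
type:
  Vec (Eq (Vec Nat (succ zero)) (vcons Nat zero (succ (succ zero)) (vnil Nat)) (vcons Nat zero (succ (succ zero)) (vnil Nat))) zero


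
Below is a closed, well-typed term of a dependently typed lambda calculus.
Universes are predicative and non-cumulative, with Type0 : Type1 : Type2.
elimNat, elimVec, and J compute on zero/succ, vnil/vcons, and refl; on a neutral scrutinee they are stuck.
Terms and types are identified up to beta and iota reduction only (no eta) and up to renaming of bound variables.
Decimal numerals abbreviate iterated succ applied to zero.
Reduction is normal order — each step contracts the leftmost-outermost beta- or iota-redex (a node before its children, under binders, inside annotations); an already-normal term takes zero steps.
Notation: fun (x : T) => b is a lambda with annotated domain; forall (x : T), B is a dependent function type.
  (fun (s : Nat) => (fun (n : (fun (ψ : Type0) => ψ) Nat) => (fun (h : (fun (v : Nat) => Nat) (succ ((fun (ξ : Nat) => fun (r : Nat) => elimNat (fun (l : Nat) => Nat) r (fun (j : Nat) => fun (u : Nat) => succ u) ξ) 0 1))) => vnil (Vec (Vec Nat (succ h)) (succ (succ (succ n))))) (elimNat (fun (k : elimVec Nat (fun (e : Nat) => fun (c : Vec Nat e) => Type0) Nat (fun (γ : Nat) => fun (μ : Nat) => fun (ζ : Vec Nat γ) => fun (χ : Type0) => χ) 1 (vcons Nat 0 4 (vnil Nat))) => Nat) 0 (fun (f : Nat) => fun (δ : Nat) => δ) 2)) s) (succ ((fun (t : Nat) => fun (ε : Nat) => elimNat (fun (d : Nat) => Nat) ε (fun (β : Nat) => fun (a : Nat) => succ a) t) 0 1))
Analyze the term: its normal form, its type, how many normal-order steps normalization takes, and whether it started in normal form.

normal form:
  vnil (Vec (Vec Nat 1) 5)
type:
  Vec (Vec (Vec Nat 1) 5) 0
reduction steps (normal order): 13
term was already normal: no
first contracted redex: a beta-redex


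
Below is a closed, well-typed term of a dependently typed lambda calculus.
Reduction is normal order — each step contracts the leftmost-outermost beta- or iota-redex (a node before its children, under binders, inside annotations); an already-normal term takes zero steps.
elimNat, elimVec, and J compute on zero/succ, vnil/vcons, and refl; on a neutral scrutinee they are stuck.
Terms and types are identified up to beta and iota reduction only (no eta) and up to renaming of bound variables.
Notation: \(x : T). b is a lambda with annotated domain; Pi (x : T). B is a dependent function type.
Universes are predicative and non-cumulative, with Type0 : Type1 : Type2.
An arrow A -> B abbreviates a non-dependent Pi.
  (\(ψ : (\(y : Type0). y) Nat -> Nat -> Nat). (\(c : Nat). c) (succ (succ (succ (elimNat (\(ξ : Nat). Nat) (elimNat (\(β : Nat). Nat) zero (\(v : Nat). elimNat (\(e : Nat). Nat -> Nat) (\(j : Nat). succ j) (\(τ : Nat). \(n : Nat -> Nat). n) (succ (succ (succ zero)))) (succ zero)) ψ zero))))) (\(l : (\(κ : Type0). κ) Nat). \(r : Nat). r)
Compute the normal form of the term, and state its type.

resulting normal form:
  succ (succ (succ (succ zero)))
the term's type:
  Nat
observation: contracting a beta-redex first, the term normalizes in 17 steps.


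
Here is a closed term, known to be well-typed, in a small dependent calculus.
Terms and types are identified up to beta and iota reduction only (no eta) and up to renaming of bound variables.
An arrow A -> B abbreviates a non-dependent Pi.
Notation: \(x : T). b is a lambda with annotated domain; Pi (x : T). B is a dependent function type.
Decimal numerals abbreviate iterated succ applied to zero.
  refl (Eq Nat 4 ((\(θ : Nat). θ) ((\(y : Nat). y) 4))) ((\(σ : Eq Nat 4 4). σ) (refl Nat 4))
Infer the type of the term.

inferred type:
  Eq (Eq Nat 4 4) (refl Nat 4) (refl Nat 4)


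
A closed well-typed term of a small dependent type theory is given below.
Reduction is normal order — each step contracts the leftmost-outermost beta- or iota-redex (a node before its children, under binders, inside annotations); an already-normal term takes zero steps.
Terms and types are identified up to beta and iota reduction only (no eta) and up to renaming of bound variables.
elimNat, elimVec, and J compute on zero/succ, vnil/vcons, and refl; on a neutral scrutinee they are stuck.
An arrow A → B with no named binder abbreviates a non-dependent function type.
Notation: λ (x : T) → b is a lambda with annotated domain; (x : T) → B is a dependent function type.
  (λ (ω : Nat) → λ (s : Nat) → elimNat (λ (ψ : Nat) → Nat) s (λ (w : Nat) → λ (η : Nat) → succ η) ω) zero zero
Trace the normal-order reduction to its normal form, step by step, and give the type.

normal-order reduction sequence:
  (λ (ω : Nat) → λ (s : Nat) → elimNat (λ (ψ : Nat) → Nat) s (λ (w : Nat) → λ (η : Nat) → succ η) ω) zero zero
  ~> (λ (ω : Nat) → elimNat (λ (s : Nat) → Nat) ω (λ (ψ : Nat) → λ (w : Nat) → succ w) zero) zero
  ~> elimNat (λ (ω : Nat) → Nat) zero (λ (s : Nat) → λ (ψ : Nat) → succ ψ) zero
  ~> zero
type:
  Nat


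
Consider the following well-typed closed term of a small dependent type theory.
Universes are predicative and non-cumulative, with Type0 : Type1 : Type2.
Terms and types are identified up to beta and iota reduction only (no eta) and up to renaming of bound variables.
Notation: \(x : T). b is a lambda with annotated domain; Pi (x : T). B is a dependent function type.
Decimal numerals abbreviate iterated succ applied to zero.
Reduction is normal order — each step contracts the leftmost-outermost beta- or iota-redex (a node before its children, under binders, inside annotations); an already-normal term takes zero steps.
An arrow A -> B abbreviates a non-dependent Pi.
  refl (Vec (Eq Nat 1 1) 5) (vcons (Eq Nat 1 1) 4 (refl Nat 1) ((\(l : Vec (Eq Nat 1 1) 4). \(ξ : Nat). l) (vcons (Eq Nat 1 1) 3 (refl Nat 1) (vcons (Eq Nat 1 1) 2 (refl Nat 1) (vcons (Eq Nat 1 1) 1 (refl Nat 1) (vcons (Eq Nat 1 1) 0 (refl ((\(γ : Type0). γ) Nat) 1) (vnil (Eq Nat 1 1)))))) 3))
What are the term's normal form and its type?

normal form:
  refl (Vec (Eq Nat 1 1) 5) (vcons (Eq Nat 1 1) 4 (refl Nat 1) (vcons (Eq Nat 1 1) 3 (refl Nat 1) (vcons (Eq Nat 1 1) 2 (refl Nat 1) (vcons (Eq Nat 1 1) 1 (refl Nat 1) (vcons (Eq Nat 1 1) 0 (refl Nat 1) (vnil (Eq Nat 1 1)))))))
the term's type:
  Eq (Vec (Eq Nat 1 1) 5) (vcons (Eq Nat 1 1) 4 (refl Nat 1) (vcons (Eq Nat 1 1) 3 (refl Nat 1) (vcons (Eq Nat 1 1) 2 (refl Nat 1) (vcons (Eq Nat 1 1) 1 (refl Nat 1) (vcons (Eq Nat 1 1) 0 (refl Nat 1) (vnil (Eq Nat 1 1))))))) (vcons (Eq Nat 1 1) 4 (refl Nat 1) (vcons (Eq Nat 1 1) 3 (refl Nat 1) (vcons (Eq Nat 1 1) 2 (refl Nat 1) (vcons (Eq Nat 1 1) 1 (refl Nat 1) (vcons (Eq Nat 1 1) 0 (refl Nat 1) (vnil (Eq Nat 1 1)))))))
observation: contracting a beta-redex first, the term normalizes in 3 steps.


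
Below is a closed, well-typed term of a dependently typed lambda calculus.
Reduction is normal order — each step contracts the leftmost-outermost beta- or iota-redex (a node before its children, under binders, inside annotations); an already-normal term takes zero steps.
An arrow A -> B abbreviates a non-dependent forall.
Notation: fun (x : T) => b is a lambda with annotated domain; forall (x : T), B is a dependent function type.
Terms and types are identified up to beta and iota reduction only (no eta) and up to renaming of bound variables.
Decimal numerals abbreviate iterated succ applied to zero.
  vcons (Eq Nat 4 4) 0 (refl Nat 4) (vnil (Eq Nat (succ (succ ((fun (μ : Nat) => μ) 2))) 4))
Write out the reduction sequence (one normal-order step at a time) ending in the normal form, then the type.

normal-order reduction:
  vcons (Eq Nat 4 4) 0 (refl Nat 4) (vnil (Eq Nat (succ (succ ((fun (μ : Nat) => μ) 2))) 4))
  ~> vcons (Eq Nat 4 4) 0 (refl Nat 4) (vnil (Eq Nat 4 4))
type:
  Vec (Eq Nat 4 4) 1


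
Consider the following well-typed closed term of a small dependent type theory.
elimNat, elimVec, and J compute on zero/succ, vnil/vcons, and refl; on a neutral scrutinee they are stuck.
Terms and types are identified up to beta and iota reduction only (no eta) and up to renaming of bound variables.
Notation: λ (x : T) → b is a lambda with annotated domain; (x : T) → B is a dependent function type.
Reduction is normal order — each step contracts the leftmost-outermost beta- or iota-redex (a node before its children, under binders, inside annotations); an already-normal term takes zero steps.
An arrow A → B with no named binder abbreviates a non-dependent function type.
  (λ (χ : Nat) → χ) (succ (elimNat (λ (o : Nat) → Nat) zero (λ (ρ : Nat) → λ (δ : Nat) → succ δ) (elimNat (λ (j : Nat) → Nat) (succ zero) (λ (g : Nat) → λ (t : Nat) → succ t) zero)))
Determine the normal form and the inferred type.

normal form:
  succ (succ zero)
type:
  Nat
observation: the leftmost-outermost redex is a beta-redex, and normalization takes 6 steps.


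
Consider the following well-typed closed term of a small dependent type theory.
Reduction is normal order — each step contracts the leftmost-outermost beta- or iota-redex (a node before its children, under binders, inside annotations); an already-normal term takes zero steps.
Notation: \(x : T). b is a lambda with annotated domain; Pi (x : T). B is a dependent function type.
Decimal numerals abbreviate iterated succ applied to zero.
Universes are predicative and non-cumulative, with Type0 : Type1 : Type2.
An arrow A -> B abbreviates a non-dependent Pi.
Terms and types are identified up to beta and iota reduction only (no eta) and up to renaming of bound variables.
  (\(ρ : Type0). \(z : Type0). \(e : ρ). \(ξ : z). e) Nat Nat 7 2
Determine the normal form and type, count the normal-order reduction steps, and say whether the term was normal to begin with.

reduced normal form:
  7
type:
  Nat
normal-order step count: 4
term was already normal: no
first redex: a beta-redex


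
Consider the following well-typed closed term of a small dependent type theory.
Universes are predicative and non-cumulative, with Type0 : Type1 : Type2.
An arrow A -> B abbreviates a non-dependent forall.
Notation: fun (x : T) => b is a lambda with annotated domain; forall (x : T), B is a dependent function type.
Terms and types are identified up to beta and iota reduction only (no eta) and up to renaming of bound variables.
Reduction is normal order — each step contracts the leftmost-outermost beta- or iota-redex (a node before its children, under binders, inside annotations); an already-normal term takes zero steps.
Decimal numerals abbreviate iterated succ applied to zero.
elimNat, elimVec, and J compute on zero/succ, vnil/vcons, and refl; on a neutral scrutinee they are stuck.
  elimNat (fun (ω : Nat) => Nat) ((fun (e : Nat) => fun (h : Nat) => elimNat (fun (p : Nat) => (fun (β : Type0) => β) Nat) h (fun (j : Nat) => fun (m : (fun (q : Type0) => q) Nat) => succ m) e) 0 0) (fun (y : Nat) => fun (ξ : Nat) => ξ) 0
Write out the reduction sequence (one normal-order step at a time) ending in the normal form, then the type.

reduction (normal order):
  elimNat (fun (ω : Nat) => Nat) ((fun (e : Nat) => fun (h : Nat) => elimNat (fun (p : Nat) => (fun (β : Type0) => β) Nat) h (fun (j : Nat) => fun (m : (fun (q : Type0) => q) Nat) => succ m) e) 0 0) (fun (y : Nat) => fun (ξ : Nat) => ξ) 0
  ~> (fun (ω : Nat) => fun (e : Nat) => elimNat (fun (h : Nat) => (fun (p : Type0) => p) Nat) e (fun (β : Nat) => fun (j : (fun (m : Type0) => m) Nat) => succ j) ω) 0 0
  ~> (fun (ω : Nat) => elimNat (fun (e : Nat) => (fun (h : Type0) => h) Nat) ω (fun (p : Nat) => fun (β : (fun (j : Type0) => j) Nat) => succ β) 0) 0
  ~> elimNat (fun (ω : Nat) => (fun (e : Type0) => e) Nat) 0 (fun (h : Nat) => fun (p : (fun (β : Type0) => β) Nat) => succ p) 0
  ~> 0
inferred type:
  Nat


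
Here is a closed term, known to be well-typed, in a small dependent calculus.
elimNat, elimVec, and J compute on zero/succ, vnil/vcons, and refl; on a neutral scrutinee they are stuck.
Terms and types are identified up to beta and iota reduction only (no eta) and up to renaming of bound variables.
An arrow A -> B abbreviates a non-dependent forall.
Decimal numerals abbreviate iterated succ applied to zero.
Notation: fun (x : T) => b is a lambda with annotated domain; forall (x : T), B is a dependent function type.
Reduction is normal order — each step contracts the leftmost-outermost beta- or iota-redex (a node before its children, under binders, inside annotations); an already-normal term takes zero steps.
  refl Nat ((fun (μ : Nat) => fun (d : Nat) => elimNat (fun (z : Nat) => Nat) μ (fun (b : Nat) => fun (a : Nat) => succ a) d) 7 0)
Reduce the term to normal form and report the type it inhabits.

normal form:
  refl Nat 7
the term's type:
  Eq Nat 7 7


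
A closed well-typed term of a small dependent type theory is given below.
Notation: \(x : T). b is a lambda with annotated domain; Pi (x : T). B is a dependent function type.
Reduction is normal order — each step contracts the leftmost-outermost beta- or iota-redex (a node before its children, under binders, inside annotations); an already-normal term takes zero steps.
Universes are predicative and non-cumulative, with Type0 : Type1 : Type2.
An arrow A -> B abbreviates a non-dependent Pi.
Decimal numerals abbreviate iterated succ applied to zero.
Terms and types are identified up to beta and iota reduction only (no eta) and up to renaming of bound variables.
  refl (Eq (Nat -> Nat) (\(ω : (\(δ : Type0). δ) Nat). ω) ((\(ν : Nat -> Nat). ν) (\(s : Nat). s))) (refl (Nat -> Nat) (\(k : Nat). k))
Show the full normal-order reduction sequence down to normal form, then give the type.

normal-order reduction:
  refl (Eq (Nat -> Nat) (\(ω : (\(δ : Type0). δ) Nat). ω) ((\(ν : Nat -> Nat). ν) (\(s : Nat). s))) (refl (Nat -> Nat) (\(k : Nat). k))
  ~> refl (Eq (Nat -> Nat) (\(ω : Nat). ω) ((\(δ : Nat -> Nat). δ) (\(ν : Nat). ν))) (refl (Nat -> Nat) (\(s : Nat). s))
  ~> refl (Eq (Nat -> Nat) (\(ω : Nat). ω) (\(δ : Nat). δ)) (refl (Nat -> Nat) (\(ν : Nat). ν))
type:
  Eq (Eq (Nat -> Nat) (\(ω : Nat). ω) (\(δ : Nat). δ)) (refl (Nat -> Nat) (\(ν : Nat). ν)) (refl (Nat -> Nat) (\(s : Nat). s))


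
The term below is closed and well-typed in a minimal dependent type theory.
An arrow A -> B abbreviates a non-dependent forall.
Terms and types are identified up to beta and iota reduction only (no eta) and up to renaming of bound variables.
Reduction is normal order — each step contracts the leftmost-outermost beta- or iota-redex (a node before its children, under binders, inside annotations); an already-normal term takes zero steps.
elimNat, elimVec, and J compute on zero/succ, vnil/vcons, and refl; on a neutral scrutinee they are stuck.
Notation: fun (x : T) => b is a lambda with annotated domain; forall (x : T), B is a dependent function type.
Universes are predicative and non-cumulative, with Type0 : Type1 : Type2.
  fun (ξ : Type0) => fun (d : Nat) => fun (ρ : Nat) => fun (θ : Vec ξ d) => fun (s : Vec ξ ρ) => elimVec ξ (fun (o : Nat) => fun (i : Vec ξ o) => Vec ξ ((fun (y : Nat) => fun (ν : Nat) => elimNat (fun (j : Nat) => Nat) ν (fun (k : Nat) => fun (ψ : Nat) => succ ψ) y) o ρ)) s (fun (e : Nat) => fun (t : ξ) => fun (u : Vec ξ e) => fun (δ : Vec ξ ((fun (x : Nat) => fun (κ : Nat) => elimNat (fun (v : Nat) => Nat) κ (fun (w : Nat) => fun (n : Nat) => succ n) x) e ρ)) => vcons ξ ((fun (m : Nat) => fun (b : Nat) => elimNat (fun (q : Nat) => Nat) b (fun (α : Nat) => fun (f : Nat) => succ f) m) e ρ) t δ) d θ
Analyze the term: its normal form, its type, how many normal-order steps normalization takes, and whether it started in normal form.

resulting normal form:
  fun (ξ : Type0) => fun (d : Nat) => fun (ρ : Nat) => fun (θ : Vec ξ d) => fun (s : Vec ξ ρ) => elimVec ξ (fun (o : Nat) => fun (i : Vec ξ o) => Vec ξ (elimNat (fun (y : Nat) => Nat) ρ (fun (ν : Nat) => fun (j : Nat) => succ j) o)) s (fun (k : Nat) => fun (ψ : ξ) => fun (e : Vec ξ k) => fun (t : Vec ξ (elimNat (fun (u : Nat) => Nat) ρ (fun (δ : Nat) => fun (x : Nat) => succ x) k)) => vcons ξ (elimNat (fun (κ : Nat) => Nat) ρ (fun (v : Nat) => fun (w : Nat) => succ w) k) ψ t) d θ
the term's type:
  forall (ξ : Type0), forall (d : Nat), forall (ρ : Nat), Vec ξ d -> Vec ξ ρ -> Vec ξ (elimNat (fun (θ : Nat) => Nat) ρ (fun (s : Nat) => fun (o : Nat) => succ o) d)
normal-order step count: 6
already normal: no
first redex: a beta-redex


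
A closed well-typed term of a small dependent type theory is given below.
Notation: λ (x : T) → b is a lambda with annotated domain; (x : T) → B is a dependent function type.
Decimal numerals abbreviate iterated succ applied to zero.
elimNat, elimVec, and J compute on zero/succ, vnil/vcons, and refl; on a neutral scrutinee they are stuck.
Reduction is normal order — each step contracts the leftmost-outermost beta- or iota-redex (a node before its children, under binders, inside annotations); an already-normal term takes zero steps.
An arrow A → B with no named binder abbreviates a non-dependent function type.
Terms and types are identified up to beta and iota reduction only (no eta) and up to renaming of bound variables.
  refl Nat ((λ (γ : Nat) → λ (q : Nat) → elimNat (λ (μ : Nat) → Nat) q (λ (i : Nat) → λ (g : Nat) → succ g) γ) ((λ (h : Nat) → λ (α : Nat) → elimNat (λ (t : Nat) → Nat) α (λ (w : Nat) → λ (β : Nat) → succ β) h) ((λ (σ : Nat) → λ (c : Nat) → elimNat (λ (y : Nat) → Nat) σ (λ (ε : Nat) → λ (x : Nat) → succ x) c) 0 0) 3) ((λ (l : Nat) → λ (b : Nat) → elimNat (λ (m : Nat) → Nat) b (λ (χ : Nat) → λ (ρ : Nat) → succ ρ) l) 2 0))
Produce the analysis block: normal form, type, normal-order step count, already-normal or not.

normal form:
  refl Nat 5
the term's type:
  Eq Nat 5 5
reduction steps (normal order): 27
started in normal form: no
first redex: a beta-redex


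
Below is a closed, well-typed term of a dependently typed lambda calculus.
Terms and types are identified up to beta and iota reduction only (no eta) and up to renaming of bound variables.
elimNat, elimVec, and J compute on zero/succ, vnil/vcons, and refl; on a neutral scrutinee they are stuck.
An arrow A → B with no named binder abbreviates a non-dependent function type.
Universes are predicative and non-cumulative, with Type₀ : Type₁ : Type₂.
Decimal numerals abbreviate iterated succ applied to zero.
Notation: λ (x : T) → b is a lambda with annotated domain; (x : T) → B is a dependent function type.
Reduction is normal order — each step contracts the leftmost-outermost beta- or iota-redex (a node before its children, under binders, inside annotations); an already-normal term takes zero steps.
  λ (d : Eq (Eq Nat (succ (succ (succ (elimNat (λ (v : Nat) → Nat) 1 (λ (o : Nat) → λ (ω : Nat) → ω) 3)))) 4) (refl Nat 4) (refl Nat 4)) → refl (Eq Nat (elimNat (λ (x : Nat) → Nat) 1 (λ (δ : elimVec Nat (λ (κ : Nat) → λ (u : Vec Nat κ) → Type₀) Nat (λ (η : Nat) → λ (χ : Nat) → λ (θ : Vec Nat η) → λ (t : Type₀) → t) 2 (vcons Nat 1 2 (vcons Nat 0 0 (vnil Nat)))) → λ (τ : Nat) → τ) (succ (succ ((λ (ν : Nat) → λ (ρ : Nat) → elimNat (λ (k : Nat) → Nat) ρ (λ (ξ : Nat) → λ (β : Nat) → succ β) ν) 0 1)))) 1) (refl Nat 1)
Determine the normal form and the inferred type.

resulting normal form:
  λ (d : Eq (Eq Nat 4 4) (refl Nat 4) (refl Nat 4)) → refl (Eq Nat 1 1) (refl Nat 1)
type:
  Eq (Eq Nat 4 4) (refl Nat 4) (refl Nat 4) → Eq (Eq Nat 1 1) (refl Nat 1) (refl Nat 1)
observation: the first redex contracted is an elimNat iota-redex; the normal form is reached in 34 normal-order steps.


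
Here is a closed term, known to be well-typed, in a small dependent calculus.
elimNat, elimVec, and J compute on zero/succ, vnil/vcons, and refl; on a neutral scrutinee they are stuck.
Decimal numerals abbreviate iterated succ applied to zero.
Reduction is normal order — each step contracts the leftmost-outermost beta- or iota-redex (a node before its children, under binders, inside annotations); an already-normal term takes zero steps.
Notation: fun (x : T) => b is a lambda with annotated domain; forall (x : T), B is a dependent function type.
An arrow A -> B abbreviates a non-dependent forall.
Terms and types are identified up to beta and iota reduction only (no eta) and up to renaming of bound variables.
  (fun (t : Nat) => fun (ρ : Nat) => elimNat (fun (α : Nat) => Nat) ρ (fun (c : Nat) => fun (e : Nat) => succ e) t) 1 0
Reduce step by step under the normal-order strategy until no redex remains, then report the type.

reduction (normal order):
  (fun (t : Nat) => fun (ρ : Nat) => elimNat (fun (α : Nat) => Nat) ρ (fun (c : Nat) => fun (e : Nat) => succ e) t) 1 0
  ~> (fun (t : Nat) => elimNat (fun (ρ : Nat) => Nat) t (fun (α : Nat) => fun (c : Nat) => succ c) 1) 0
  ~> elimNat (fun (t : Nat) => Nat) 0 (fun (ρ : Nat) => fun (α : Nat) => succ α) 1
  ~> (fun (t : Nat) => fun (ρ : Nat) => succ ρ) 0 (elimNat (fun (α : Nat) => Nat) 0 (fun (c : Nat) => fun (e : Nat) => succ e) 0)
  ~> (fun (t : Nat) => succ t) (elimNat (fun (ρ : Nat) => Nat) 0 (fun (α : Nat) => fun (c : Nat) => succ c) 0)
  ~> succ (elimNat (fun (t : Nat) => Nat) 0 (fun (ρ : Nat) => fun (α : Nat) => succ α) 0)
  ~> 1
inferred type:
  Nat


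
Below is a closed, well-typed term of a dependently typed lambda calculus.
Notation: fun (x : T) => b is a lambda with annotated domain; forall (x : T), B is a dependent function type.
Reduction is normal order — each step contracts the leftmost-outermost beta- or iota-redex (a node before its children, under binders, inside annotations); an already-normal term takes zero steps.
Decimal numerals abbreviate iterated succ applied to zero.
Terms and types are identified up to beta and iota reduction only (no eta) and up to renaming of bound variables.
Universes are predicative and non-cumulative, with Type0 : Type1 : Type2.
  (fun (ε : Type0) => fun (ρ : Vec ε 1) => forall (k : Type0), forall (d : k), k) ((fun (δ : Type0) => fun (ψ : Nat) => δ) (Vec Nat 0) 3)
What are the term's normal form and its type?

normal form:
  fun (ε : Vec (Vec Nat 0) 1) => forall (ρ : Type0), forall (k : ρ), ρ
type:
  forall (ε : Vec (Vec Nat 0) 1), Type1


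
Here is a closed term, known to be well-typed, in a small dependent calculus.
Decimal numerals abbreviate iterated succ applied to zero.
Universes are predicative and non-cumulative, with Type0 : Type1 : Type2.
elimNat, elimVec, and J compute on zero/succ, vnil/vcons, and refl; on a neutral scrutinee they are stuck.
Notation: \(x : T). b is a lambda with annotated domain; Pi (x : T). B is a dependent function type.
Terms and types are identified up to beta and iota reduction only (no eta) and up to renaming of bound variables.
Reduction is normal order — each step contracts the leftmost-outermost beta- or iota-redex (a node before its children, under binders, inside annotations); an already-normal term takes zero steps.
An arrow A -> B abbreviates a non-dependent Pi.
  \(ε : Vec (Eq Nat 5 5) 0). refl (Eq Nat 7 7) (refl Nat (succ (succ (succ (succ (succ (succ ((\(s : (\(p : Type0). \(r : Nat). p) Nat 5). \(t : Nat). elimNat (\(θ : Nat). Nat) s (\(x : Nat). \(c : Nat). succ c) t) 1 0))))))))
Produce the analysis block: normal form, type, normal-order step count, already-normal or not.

reduced normal form:
  \(ε : Vec (Eq Nat 5 5) 0). refl (Eq Nat 7 7) (refl Nat 7)
the term's type:
  Vec (Eq Nat 5 5) 0 -> Eq (Eq Nat 7 7) (refl Nat 7) (refl Nat 7)
normal-order step count: 3
term was already normal: no
first redex: a beta-redex


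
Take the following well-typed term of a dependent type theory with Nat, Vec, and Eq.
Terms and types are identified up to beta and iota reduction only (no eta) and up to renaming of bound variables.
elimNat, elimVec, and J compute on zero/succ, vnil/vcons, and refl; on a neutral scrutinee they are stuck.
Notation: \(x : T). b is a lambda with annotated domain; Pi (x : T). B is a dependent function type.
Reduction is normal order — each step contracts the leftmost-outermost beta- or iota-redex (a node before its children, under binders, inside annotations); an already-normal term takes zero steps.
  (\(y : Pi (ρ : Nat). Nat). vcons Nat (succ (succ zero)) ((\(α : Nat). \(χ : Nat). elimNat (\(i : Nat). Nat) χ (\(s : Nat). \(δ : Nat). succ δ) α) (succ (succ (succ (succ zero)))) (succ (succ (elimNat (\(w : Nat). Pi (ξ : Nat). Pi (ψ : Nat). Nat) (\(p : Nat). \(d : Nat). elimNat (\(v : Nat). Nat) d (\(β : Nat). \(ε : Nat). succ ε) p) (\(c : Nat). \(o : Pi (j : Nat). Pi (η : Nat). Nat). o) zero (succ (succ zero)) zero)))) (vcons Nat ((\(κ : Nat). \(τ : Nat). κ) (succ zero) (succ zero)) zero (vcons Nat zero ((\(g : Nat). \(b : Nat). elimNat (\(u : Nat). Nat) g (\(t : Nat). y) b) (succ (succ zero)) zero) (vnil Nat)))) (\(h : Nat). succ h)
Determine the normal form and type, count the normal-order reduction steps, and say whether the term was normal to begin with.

resulting normal form:
  vcons Nat (succ (succ zero)) (succ (succ (succ (succ (succ (succ (succ (succ zero)))))))) (vcons Nat (succ zero) zero (vcons Nat zero (succ (succ zero)) (vnil Nat)))
inferred type:
  Vec Nat (succ (succ (succ zero)))
normal-order step count: 31
started in normal form: no
first contracted redex: a beta-redex


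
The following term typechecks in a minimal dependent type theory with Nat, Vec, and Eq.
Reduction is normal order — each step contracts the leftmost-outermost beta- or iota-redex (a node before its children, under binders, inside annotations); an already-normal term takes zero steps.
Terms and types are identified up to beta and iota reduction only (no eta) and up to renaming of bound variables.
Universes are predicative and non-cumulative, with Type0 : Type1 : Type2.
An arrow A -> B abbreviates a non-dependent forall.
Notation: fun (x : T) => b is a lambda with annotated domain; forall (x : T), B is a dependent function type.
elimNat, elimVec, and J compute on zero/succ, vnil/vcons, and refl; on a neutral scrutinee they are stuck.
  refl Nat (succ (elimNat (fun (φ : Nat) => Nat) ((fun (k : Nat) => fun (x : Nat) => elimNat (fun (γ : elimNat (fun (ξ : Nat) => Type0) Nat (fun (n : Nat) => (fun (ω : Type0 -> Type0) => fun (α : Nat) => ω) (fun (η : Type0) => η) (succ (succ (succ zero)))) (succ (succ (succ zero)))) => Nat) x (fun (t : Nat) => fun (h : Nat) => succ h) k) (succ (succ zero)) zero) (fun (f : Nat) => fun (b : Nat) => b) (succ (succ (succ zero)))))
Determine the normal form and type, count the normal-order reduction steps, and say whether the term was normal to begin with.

resulting normal form:
  refl Nat (succ (succ (succ zero)))
type:
  Eq Nat (succ (succ (succ zero))) (succ (succ (succ zero)))
reduction steps (normal order): 19
term was already normal: no
first contracted redex: an elimNat iota-redex


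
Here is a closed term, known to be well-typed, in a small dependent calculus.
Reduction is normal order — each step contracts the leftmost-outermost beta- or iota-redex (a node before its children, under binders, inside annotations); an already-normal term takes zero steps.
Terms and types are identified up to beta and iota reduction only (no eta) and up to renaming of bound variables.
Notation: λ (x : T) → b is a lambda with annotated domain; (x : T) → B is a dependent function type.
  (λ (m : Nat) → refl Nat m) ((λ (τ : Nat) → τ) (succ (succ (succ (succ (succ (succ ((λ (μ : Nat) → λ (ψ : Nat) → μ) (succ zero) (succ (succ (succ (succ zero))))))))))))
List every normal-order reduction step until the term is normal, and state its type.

normal-order reduction sequence:
  (λ (m : Nat) → refl Nat m) ((λ (τ : Nat) → τ) (succ (succ (succ (succ (succ (succ ((λ (μ : Nat) → λ (ψ : Nat) → μ) (succ zero) (succ (succ (succ (succ zero))))))))))))
  ~> refl Nat ((λ (m : Nat) → m) (succ (succ (succ (succ (succ (succ ((λ (τ : Nat) → λ (μ : Nat) → τ) (succ zero) (succ (succ (succ (succ zero))))))))))))
  ~> refl Nat (succ (succ (succ (succ (succ (succ ((λ (m : Nat) → λ (τ : Nat) → m) (succ zero) (succ (succ (succ (succ zero)))))))))))
  ~> refl Nat (succ (succ (succ (succ (succ (succ ((λ (m : Nat) → succ zero) (succ (succ (succ (succ zero)))))))))))
  ~> refl Nat (succ (succ (succ (succ (succ (succ (succ zero)))))))
type:
  Eq Nat (succ (succ (succ (succ (succ (succ (succ zero))))))) (succ (succ (succ (succ (succ (succ (succ zero)))))))


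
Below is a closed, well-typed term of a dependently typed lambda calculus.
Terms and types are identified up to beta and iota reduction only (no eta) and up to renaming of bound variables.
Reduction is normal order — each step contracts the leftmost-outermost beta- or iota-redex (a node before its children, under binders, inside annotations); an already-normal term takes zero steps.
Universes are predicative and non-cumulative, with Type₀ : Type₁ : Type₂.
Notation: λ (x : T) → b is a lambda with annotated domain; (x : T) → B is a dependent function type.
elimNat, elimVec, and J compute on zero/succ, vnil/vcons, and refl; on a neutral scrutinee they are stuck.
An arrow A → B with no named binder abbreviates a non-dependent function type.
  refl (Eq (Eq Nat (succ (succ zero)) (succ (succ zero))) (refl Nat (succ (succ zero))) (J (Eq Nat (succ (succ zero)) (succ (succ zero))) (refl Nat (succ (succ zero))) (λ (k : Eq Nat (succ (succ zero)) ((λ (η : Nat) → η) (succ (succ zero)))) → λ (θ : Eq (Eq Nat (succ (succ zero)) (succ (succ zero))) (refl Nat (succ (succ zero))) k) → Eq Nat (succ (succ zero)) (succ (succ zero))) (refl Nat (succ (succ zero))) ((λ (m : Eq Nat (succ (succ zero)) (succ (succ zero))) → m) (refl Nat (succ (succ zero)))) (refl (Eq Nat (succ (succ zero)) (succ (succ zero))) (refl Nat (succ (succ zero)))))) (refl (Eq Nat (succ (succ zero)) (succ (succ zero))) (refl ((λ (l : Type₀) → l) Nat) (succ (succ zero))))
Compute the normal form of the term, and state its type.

normal form:
  refl (Eq (Eq Nat (succ (succ zero)) (succ (succ zero))) (refl Nat (succ (succ zero))) (refl Nat (succ (succ zero)))) (refl (Eq Nat (succ (succ zero)) (succ (succ zero))) (refl Nat (succ (succ zero))))
the term's type:
  Eq (Eq (Eq Nat (succ (succ zero)) (succ (succ zero))) (refl Nat (succ (succ zero))) (refl Nat (succ (succ zero)))) (refl (Eq Nat (succ (succ zero)) (succ (succ zero))) (refl Nat (succ (succ zero)))) (refl (Eq Nat (succ (succ zero)) (succ (succ zero))) (refl Nat (succ (succ zero))))


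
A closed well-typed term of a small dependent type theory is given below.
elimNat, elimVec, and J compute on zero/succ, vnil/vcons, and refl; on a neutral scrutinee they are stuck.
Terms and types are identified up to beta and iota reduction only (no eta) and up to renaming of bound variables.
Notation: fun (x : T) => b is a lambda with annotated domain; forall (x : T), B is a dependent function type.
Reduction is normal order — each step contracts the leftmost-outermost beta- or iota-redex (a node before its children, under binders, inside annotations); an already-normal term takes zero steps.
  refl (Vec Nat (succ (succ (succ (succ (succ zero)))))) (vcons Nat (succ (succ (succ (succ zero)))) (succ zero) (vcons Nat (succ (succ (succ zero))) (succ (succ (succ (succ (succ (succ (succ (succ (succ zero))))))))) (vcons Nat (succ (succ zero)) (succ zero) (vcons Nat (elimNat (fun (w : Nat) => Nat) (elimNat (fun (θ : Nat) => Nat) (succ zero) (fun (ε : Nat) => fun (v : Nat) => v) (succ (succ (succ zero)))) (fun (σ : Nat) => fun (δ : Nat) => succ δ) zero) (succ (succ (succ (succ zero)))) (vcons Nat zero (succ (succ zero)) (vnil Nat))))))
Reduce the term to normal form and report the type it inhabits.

normal form:
  refl (Vec Nat (succ (succ (succ (succ (succ zero)))))) (vcons Nat (succ (succ (succ (succ zero)))) (succ zero) (vcons Nat (succ (succ (succ zero))) (succ (succ (succ (succ (succ (succ (succ (succ (succ zero))))))))) (vcons Nat (succ (succ zero)) (succ zero) (vcons Nat (succ zero) (succ (succ (succ (succ zero)))) (vcons Nat zero (succ (succ zero)) (vnil Nat))))))
the term's type:
  Eq (Vec Nat (succ (succ (succ (succ (succ zero)))))) (vcons Nat (succ (succ (succ (succ zero)))) (succ zero) (vcons Nat (succ (succ (succ zero))) (succ (succ (succ (succ (succ (succ (succ (succ (succ zero))))))))) (vcons Nat (succ (succ zero)) (succ zero) (vcons Nat (succ zero) (succ (succ (succ (succ zero)))) (vcons Nat zero (succ (succ zero)) (vnil Nat)))))) (vcons Nat (succ (succ (succ (succ zero)))) (succ zero) (vcons Nat (succ (succ (succ zero))) (succ (succ (succ (succ (succ (succ (succ (succ (succ zero))))))))) (vcons Nat (succ (succ zero)) (succ zero) (vcons Nat (succ zero) (succ (succ (succ (succ zero)))) (vcons Nat zero (succ (succ zero)) (vnil Nat))))))


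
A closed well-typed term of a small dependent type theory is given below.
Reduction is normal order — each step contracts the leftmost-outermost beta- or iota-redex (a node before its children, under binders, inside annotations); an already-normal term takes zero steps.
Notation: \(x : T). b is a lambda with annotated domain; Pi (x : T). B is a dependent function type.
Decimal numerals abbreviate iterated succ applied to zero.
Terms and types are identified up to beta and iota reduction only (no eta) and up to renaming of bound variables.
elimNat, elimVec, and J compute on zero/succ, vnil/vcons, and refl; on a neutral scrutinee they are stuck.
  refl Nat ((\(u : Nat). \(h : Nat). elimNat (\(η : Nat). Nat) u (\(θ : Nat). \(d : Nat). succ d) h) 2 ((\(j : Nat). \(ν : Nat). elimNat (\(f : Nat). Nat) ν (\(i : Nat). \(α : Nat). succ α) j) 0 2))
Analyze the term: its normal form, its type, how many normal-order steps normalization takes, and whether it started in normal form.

reduced normal form:
  refl Nat 4
inferred type:
  Eq Nat 4 4
steps to reach normal form (normal order): 12
started in normal form: no
first redex: a beta-redex


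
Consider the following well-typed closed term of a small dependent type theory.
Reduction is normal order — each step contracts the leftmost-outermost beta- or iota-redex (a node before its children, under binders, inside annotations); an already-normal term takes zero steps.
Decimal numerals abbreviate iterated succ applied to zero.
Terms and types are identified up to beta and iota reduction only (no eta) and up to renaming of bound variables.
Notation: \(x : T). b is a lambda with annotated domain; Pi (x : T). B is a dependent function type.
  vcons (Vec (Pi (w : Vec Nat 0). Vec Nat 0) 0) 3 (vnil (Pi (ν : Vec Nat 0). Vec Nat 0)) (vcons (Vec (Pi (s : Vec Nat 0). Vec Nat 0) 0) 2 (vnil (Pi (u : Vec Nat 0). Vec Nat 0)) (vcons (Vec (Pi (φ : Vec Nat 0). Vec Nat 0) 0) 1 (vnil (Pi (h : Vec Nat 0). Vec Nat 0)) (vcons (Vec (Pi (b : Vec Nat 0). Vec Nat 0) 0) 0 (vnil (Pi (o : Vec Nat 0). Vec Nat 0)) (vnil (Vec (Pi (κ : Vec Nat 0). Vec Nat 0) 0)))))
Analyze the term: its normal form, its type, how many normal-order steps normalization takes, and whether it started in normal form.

reduced normal form:
  vcons (Vec (Pi (w : Vec Nat 0). Vec Nat 0) 0) 3 (vnil (Pi (ν : Vec Nat 0). Vec Nat 0)) (vcons (Vec (Pi (s : Vec Nat 0). Vec Nat 0) 0) 2 (vnil (Pi (u : Vec Nat 0). Vec Nat 0)) (vcons (Vec (Pi (φ : Vec Nat 0). Vec Nat 0) 0) 1 (vnil (Pi (h : Vec Nat 0). Vec Nat 0)) (vcons (Vec (Pi (b : Vec Nat 0). Vec Nat 0) 0) 0 (vnil (Pi (o : Vec Nat 0). Vec Nat 0)) (vnil (Vec (Pi (κ : Vec Nat 0). Vec Nat 0) 0)))))
the term's type:
  Vec (Vec (Pi (w : Vec Nat 0). Vec Nat 0) 0) 4
reduction steps (normal order): 0
already normal: yes


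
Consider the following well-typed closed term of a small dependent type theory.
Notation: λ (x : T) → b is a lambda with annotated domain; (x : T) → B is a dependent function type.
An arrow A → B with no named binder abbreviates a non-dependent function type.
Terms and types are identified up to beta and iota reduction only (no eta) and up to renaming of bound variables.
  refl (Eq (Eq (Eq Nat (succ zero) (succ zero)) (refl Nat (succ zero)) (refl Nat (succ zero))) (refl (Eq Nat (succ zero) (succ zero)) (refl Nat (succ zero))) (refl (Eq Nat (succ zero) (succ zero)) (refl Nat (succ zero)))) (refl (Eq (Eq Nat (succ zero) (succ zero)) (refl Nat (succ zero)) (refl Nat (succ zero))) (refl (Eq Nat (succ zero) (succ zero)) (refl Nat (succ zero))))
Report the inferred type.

the term's type:
  Eq (Eq (Eq (Eq Nat (succ zero) (succ zero)) (refl Nat (succ zero)) (refl Nat (succ zero))) (refl (Eq Nat (succ zero) (succ zero)) (refl Nat (succ zero))) (refl (Eq Nat (succ zero) (succ zero)) (refl Nat (succ zero)))) (refl (Eq (Eq Nat (succ zero) (succ zero)) (refl Nat (succ zero)) (refl Nat (succ zero))) (refl (Eq Nat (succ zero) (succ zero)) (refl Nat (succ zero)))) (refl (Eq (Eq Nat (succ zero) (succ zero)) (refl Nat (succ zero)) (refl Nat (succ zero))) (refl (Eq Nat (succ zero) (succ zero)) (refl Nat (succ zero))))


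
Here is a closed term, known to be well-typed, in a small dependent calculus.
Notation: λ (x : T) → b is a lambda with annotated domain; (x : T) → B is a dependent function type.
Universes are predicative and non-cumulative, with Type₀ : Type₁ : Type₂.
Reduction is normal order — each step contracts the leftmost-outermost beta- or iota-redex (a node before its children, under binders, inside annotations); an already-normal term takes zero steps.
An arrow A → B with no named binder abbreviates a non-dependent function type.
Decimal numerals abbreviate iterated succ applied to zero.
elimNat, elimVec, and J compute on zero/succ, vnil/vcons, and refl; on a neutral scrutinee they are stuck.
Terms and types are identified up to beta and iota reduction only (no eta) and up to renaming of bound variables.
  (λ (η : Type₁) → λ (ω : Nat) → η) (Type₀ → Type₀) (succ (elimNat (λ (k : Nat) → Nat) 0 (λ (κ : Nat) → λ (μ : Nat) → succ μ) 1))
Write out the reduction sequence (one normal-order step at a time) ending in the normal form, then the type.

normal-order reduction sequence:
  (λ (η : Type₁) → λ (ω : Nat) → η) (Type₀ → Type₀) (succ (elimNat (λ (k : Nat) → Nat) 0 (λ (κ : Nat) → λ (μ : Nat) → succ μ) 1))
  ~> (λ (η : Nat) → Type₀ → Type₀) (succ (elimNat (λ (ω : Nat) → Nat) 0 (λ (k : Nat) → λ (κ : Nat) → succ κ) 1))
  ~> Type₀ → Type₀
type:
  Type₁


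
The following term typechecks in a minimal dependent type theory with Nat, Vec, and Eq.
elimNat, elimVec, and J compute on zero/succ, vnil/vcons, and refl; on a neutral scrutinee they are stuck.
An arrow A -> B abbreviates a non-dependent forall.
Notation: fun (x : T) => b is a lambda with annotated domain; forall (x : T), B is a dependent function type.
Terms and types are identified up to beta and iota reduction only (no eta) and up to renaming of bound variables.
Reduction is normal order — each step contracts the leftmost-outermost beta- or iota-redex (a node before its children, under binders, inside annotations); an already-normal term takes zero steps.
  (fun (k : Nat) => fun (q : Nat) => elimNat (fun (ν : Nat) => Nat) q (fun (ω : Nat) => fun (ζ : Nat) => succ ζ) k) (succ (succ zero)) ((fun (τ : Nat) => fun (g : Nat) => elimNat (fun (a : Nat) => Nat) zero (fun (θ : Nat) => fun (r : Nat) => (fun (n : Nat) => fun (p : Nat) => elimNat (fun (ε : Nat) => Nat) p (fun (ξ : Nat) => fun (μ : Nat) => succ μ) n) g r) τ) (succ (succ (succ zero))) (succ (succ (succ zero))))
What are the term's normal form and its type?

resulting normal form:
  succ (succ (succ (succ (succ (succ (succ (succ (succ (succ (succ zero))))))))))
inferred type:
  Nat
observation: 57 normal-order steps separate the term from its normal form.
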